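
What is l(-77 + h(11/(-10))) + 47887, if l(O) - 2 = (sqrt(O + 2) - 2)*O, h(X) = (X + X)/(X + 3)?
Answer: 912861/19 - 1485*I*sqrt(27493)/361 ≈ 48045.0 - 682.07*I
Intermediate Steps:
h(X) = 2*X/(3 + X) (h(X) = (2*X)/(3 + X) = 2*X/(3 + X))
l(O) = 2 + O*(-2 + sqrt(2 + O)) (l(O) = 2 + (sqrt(O + 2) - 2)*O = 2 + (sqrt(2 + O) - 2)*O = 2 + (-2 + sqrt(2 + O))*O = 2 + O*(-2 + sqrt(2 + O)))
l(-77 + h(11/(-10))) + 47887 = (2 - 2*(-77 + 2*(11/(-10))/(3 + 11/(-10))) + (-77 + 2*(11/(-10))/(3 + 11/(-10)))*sqrt(2 + (-77 + 2*(11/(-10))/(3 + 11/(-10))))) + 47887 = (2 - 2*(-77 + 2*(11*(-1/10))/(3 + 11*(-1/10))) + (-77 + 2*(11*(-1/10))/(3 + 11*(-1/10)))*sqrt(2 + (-77 + 2*(11*(-1/10))/(3 + 11*(-1/10))))) + 47887 = (2 - 2*(-77 + 2*(-11/10)/(3 - 11/10)) + (-77 + 2*(-11/10)/(3 - 11/10))*sqrt(2 + (-77 + 2*(-11/10)/(3 - 11/10)))) + 47887 = (2 - 2*(-77 + 2*(-11/10)/(19/10)) + (-77 + 2*(-11/10)/(19/10))*sqrt(2 + (-77 + 2*(-11/10)/(19/10)))) + 47887 = (2 - 2*(-77 + 2*(-11/10)*(10/19)) + (-77 + 2*(-11/10)*(10/19))*sqrt(2 + (-77 + 2*(-11/10)*(10/19)))) + 47887 = (2 - 2*(-77 - 22/19) + (-77 - 22/19)*sqrt(2 + (-77 - 22/19))) + 47887 = (2 - 2*(-1485/19) - 1485*sqrt(2 - 1485/19)/19) + 47887 = (2 + 2970/19 - 1485*I*sqrt(27493)/361) + 47887 = (3008/19 - 1485*I*sqrt(27493)/361) + 47887 = 912861/19 - 1485*I*sqrt(27493)/361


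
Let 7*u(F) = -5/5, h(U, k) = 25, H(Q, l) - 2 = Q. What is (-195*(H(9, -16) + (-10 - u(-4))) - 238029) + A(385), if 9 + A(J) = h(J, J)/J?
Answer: -18346081/77 ≈ -2.3826e+5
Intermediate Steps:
H(Q, l) = 2 + Q
u(F) = -⅐ (u(F) = (-5/5)/7 = (-5*⅕)/7 = (⅐)*(-1) = -⅐)
A(J) = -9 + 25/J
(-195*(H(9, -16) + (-10 - u(-4))) - 238029) + A(385) = (-195*((2 + 9) + (-10 - 1*(-⅐))) - 238029) + (-9 + 25/385) = (-195*(11 + (-10 + ⅐)) - 238029) + (-9 + 25*(1/385)) = (-195*(11 - 69/7) - 238029) + (-9 + 5/77) = (-195*8/7 - 238029) - 688/77 = (-1560/7 - 238029) - 688/77 = -1667763/7 - 688/77 = -18346081/77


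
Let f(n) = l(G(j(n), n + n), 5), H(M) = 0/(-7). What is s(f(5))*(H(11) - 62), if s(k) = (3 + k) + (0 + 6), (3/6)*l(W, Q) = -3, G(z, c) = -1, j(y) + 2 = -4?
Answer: -186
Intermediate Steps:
j(y) = -6 (j(y) = -2 - 4 = -6)
l(W, Q) = -6 (l(W, Q) = 2*(-3) = -6)
H(M) = 0 (H(M) = 0*(-⅐) = 0)
f(n) = -6
s(k) = 9 + k (s(k) = (3 + k) + 6 = 9 + k)
s(f(5))*(H(11) - 62) = (9 - 6)*(0 - 62) = 3*(-62) = -186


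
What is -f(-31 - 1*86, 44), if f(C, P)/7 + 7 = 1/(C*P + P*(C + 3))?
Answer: 71149/1452 ≈ 49.001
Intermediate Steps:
f(C, P) = -49 + 7/(C*P + P*(3 + C)) (f(C, P) = -49 + 7/(C*P + P*(C + 3)) = -49 + 7/(C*P + P*(3 + C)))
-f(-31 - 1*86, 44) = -7*(1 - 21*44 - 14*(-31 - 1*86)*44)/(44*(3 + 2*(-31 - 1*86))) = -7*(1 - 924 - 14*(-31 - 86)*44)/(44*(3 + 2*(-31 - 86))) = -7*(1 - 924 - 14*(-117)*44)/(44*(3 + 2*(-117))) = -7*(1 - 924 + 72072)/(44*(3 - 234)) = -7*71149/(44*(-231)) = -7*(-1)*71149/(44*231) = -1*(-71149/1452) = 71149/1452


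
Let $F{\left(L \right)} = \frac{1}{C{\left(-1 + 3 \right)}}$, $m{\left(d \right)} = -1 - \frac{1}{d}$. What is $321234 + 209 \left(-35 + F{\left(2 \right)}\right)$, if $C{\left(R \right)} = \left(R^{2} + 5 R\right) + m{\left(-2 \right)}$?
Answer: $\frac{8476231}{27} \approx 3.1393 \cdot 10^{5}$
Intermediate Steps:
$C{\left(R \right)} = - \frac{1}{2} + R^{2} + 5 R$ ($C{\left(R \right)} = \left(R^{2} + 5 R\right) + \frac{-1 - -2}{-2} = \left(R^{2} + 5 R\right) - \frac{-1 + 2}{2} = \left(R^{2} + 5 R\right) - \frac{1}{2} = - \frac{1}{2} + R^{2} + 5 R$)
$F{\left(L \right)} = \frac{2}{27}$ ($F{\left(L \right)} = \frac{1}{- \frac{1}{2} + \left(-1 + 3\right)^{2} + 5 \left(-1 + 3\right)} = \frac{1}{- \frac{1}{2} + 2^{2} + 5 \cdot 2} = \frac{1}{- \frac{1}{2} + 4 + 10} = \frac{1}{\frac{27}{2}} = \frac{2}{27}$)
$321234 + 209 \left(-35 + F{\left(2 \right)}\right) = 321234 + 209 \left(-35 + \frac{2}{27}\right) = 321234 + 209 \left(- \frac{943}{27}\right) = 321234 - \frac{197087}{27} = \frac{8476231}{27}$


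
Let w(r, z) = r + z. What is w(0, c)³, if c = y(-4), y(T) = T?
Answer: -64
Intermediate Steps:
c = -4
w(0, c)³ = (0 - 4)³ = (-4)³ = -64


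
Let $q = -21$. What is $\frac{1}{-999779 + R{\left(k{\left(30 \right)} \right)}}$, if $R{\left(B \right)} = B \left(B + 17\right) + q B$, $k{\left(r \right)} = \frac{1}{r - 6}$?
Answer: $- \frac{576}{575872799} \approx -1.0002 \cdot 10^{-6}$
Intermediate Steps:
$k{\left(r \right)} = \frac{1}{-6 + r}$
$R{\left(B \right)} = - 21 B + B \left(17 + B\right)$ ($R{\left(B \right)} = B \left(B + 17\right) - 21 B = B \left(17 + B\right) - 21 B = - 21 B + B \left(17 + B\right)$)
$\frac{1}{-999779 + R{\left(k{\left(30 \right)} \right)}} = \frac{1}{-999779 + \frac{-4 + \frac{1}{-6 + 30}}{-6 + 30}} = \frac{1}{-999779 + \frac{-4 + \frac{1}{24}}{24}} = \frac{1}{-999779 + \frac{1}{24} \left(- \frac{95}{24}\right)} = \frac{1}{-999779 - \frac{95}{576}} = \frac{1}{- \frac{575872799}{576}} = - \frac{576}{575872799}$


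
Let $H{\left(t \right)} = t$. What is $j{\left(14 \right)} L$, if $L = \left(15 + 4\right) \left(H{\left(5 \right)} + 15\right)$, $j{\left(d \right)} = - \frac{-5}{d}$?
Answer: $\frac{950}{7} \approx 135.71$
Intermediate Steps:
$j{\left(d \right)} = \frac{5}{d}$
$L = 380$ ($L = \left(15 + 4\right) \left(5 + 15\right) = 19 \cdot 20 = 380$)
$j{\left(14 \right)} L = \frac{5}{14} \cdot 380 = \frac{950}{7}$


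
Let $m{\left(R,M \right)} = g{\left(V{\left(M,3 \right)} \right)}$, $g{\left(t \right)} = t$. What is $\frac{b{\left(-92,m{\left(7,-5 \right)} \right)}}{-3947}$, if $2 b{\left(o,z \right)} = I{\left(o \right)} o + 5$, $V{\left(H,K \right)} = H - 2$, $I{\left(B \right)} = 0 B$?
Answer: $- \frac{5}{7894} \approx -0.00063339$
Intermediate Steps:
$I{\left(B \right)} = 0$
$V{\left(H,K \right)} = -2 + H$ ($V{\left(H,K \right)} = H - 2 = -2 + H$)
$m{\left(R,M \right)} = -2 + M$
$b{\left(o,z \right)} = \frac{5}{2}$ ($b{\left(o,z \right)} = \frac{0 o + 5}{2} = \frac{0 + 5}{2} = \frac{1}{2} \cdot 5 = \frac{5}{2}$)
$\frac{b{\left(-92,m{\left(7,-5 \right)} \right)}}{-3947} = \frac{5}{2 \left(-3947\right)} = \frac{5}{2} \left(- \frac{1}{3947}\right) = - \frac{5}{7894}$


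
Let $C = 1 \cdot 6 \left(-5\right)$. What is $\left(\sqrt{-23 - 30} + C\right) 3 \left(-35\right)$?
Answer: $3150 - 105 i \sqrt{53} \approx 3150.0 - 764.41 i$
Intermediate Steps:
$C = -30$ ($C = 6 \left(-5\right) = -30$)
$\left(\sqrt{-23 - 30} + C\right) 3 \left(-35\right) = \left(\sqrt{-23 - 30} - 30\right) 3 \left(-35\right) = \left(\sqrt{-53} - 30\right) \left(-105\right) = \left(i \sqrt{53} - 30\right) \left(-105\right) = \left(-30 + i \sqrt{53}\right) \left(-105\right) = 3150 - 105 i \sqrt{53}$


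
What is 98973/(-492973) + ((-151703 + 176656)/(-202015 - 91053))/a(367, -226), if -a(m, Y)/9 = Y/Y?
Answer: -248751217207/1300271500476 ≈ -0.19131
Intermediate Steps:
a(m, Y) = -9 (a(m, Y) = -9*Y/Y = -9*1 = -9)
98973/(-492973) + ((-151703 + 176656)/(-202015 - 91053))/a(367, -226) = 98973/(-492973) + ((-151703 + 176656)/(-202015 - 91053))/(-9) = 98973*(-1/492973) + (24953/(-293068))*(-⅑) = -98973/492973 + (24953*(-1/293068))*(-⅑) = -98973/492973 - 24953/293068*(-⅑) = -98973/492973 + 24953/2637612 = -248751217207/1300271500476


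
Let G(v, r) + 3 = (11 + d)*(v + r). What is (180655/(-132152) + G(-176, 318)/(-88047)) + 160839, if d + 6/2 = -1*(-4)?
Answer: 23104198391759/143649224 ≈ 1.6084e+5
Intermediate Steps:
d = 1 (d = -3 - 1*(-4) = -3 + 4 = 1)
G(v, r) = -3 + 12*r + 12*v (G(v, r) = -3 + (11 + 1)*(v + r) = -3 + 12*(r + v) = -3 + (12*r + 12*v) = -3 + 12*r + 12*v)
(180655/(-132152) + G(-176, 318)/(-88047)) + 160839 = (180655/(-132152) + (-3 + 12*318 + 12*(-176))/(-88047)) + 160839 = (180655*(-1/132152) + (-3 + 3816 - 2112)*(-1/88047)) + 160839 = (-180655/132152 + 1701*(-1/88047)) + 160839 = (-180655/132152 - 21/1087) + 160839 = -199147177/143649224 + 160839 = 23104198391759/143649224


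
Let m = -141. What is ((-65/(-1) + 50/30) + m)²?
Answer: 49729/9 ≈ 5525.4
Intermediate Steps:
((-65/(-1) + 50/30) + m)² = ((-65/(-1) + 50/30) - 141)² = ((-65*(-1) + 50*(1/30)) - 141)² = ((65 + 5/3) - 141)² = (200/3 - 141)² = (-223/3)² = 49729/9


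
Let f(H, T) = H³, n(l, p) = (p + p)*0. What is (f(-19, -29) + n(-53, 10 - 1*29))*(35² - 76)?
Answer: -7880991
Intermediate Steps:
n(l, p) = 0 (n(l, p) = (2*p)*0 = 0)
(f(-19, -29) + n(-53, 10 - 1*29))*(35² - 76) = ((-19)³ + 0)*(35² - 76) = (-6859 + 0)*(1225 - 76) = -6859*1149 = -7880991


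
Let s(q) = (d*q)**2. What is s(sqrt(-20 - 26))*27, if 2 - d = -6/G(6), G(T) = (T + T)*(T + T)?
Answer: -165669/32 ≈ -5177.2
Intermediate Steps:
G(T) = 4*T**2 (G(T) = (2*T)*(2*T) = 4*T**2)
d = 49/24 (d = 2 - (-6)/(4*6**2) = 2 - (-6)/(4*36) = 2 - (-6)/144 = 2 - 1*(-1/24) = 2 + 1/24 = 49/24 ≈ 2.0417)
s(q) = 2401*q**2/576 (s(q) = (49*q/24)**2 = 2401*q**2/576)
s(sqrt(-20 - 26))*27 = (2401*(sqrt(-20 - 26))**2/576)*27 = (2401*(sqrt(-46))**2/576)*27 = (2401*(I*sqrt(46))**2/576)*27 = ((2401/576)*(-46))*27 = -55223/288*27 = -165669/32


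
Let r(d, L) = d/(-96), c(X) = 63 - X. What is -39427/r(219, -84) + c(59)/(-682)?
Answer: 430227278/24893 ≈ 17283.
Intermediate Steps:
r(d, L) = -d/96 (r(d, L) = d*(-1/96) = -d/96)
-39427/r(219, -84) + c(59)/(-682) = -39427/((-1/96*219)) + (63 - 1*59)/(-682) = -39427/(-73/32) + (63 - 59)*(-1/682) = -39427*(-32/73) + 4*(-1/682) = 1261664/73 - 2/341 = 430227278/24893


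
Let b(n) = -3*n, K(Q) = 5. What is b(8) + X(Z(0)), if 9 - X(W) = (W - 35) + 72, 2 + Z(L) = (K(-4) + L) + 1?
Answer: -56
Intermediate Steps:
Z(L) = 4 + L (Z(L) = -2 + ((5 + L) + 1) = -2 + (6 + L) = 4 + L)
X(W) = -28 - W (X(W) = 9 - ((W - 35) + 72) = 9 - ((-35 + W) + 72) = 9 - (37 + W) = 9 + (-37 - W) = -28 - W)
b(8) + X(Z(0)) = -3*8 + (-28 - (4 + 0)) = -24 + (-28 - 1*4) = -24 + (-28 - 4) = -24 - 32 = -56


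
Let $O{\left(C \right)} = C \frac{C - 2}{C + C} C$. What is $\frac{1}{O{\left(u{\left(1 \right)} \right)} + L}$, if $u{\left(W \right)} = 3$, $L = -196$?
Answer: $- \frac{2}{389} \approx -0.0051414$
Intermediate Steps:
$O{\left(C \right)} = C \left(-1 + \frac{C}{2}\right)$ ($O{\left(C \right)} = C \frac{-2 + C}{2 C} C = \left(-1 + \frac{C}{2}\right) C = C \left(-1 + \frac{C}{2}\right)$)
$\frac{1}{O{\left(u{\left(1 \right)} \right)} + L} = \frac{1}{\frac{1}{2} \cdot 3 \left(-2 + 3\right) - 196} = \frac{1}{\frac{1}{2} \cdot 3 \cdot 1 - 196} = \frac{1}{\frac{3}{2} - 196} = \frac{1}{- \frac{389}{2}} = - \frac{2}{389}$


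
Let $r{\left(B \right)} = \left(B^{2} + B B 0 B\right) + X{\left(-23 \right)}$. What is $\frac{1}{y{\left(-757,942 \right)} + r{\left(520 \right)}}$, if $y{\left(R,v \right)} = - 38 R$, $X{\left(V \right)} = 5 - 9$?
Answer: $\frac{1}{299162} \approx 3.3427 \cdot 10^{-6}$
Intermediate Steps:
$X{\left(V \right)} = -4$
$r{\left(B \right)} = -4 + B^{2}$ ($r{\left(B \right)} = \left(B^{2} + B B 0 B\right) - 4 = \left(B^{2} + B^{2} \cdot 0 B\right) - 4 = \left(B^{2} + 0 B\right) - 4 = \left(B^{2} + 0\right) - 4 = B^{2} - 4 = -4 + B^{2}$)
$\frac{1}{y{\left(-757,942 \right)} + r{\left(520 \right)}} = \frac{1}{\left(-38\right) \left(-757\right) - \left(4 - 520^{2}\right)} = \frac{1}{28766 + \left(-4 + 270400\right)} = \frac{1}{28766 + 270396} = \frac{1}{299162}$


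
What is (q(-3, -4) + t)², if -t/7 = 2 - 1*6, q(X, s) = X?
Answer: 625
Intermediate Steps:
t = 28 (t = -7*(2 - 1*6) = -7*(2 - 6) = -7*(-4) = 28)
(q(-3, -4) + t)² = (-3 + 28)² = 25² = 625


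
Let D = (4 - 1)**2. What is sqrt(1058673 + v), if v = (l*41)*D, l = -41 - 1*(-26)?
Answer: sqrt(1053138) ≈ 1026.2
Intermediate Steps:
l = -15 (l = -41 + 26 = -15)
D = 9 (D = 3**2 = 9)
v = -5535 (v = -15*41*9 = -615*9 = -5535)
sqrt(1058673 + v) = sqrt(1058673 - 5535) = sqrt(1053138)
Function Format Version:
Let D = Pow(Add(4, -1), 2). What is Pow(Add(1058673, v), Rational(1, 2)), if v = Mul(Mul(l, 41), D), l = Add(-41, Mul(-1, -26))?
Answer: Pow(1053138, Rational(1, 2)) ≈ 1026.2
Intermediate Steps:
l = -15 (l = Add(-41, 26) = -15)
D = 9 (D = Pow(3, 2) = 9)
v = -5535 (v = Mul(Mul(-15, 41), 9) = Mul(-615, 9) = -5535)
Pow(Add(1058673, v), Rational(1, 2)) = Pow(Add(1058673, -5535), Rational(1, 2)) = Pow(1053138, Rational(1, 2))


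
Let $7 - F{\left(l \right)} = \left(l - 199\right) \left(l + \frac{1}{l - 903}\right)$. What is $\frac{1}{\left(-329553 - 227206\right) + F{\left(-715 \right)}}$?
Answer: $- \frac{809}{979102415} \approx -8.2627 \cdot 10^{-7}$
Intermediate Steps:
$F{\left(l \right)} = 7 - \left(-199 + l\right) \left(l + \frac{1}{-903 + l}\right)$ ($F{\left(l \right)} = 7 - \left(l - 199\right) \left(l + \frac{1}{l - 903}\right) = 7 - \left(-199 + l\right) \left(l + \frac{1}{-903 + l}\right)$)
$\frac{1}{\left(-329553 - 227206\right) + F{\left(-715 \right)}} = \frac{1}{\left(-329553 - 227206\right) + \frac{-6122 - \left(-715\right)^{3} - -128479065 + 1102 \left(-715\right)^{2}}{-903 - 715}} = \frac{1}{\left(-329553 - 227206\right) + \frac{-6122 - -365525875 + 128479065 + 1102 \cdot 511225}{-1618}} = \frac{1}{-556759 - \frac{-6122 + 365525875 + 128479065 + 563369950}{1618}} = \frac{1}{-556759 - \frac{528684384}{809}} = \frac{1}{- \frac{979102415}{809}} = - \frac{809}{979102415}$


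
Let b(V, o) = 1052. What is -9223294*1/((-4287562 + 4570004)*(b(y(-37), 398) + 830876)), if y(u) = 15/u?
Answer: -4611647/117485704088 ≈ -3.9253e-5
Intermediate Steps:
-9223294*1/((-4287562 + 4570004)*(b(y(-37), 398) + 830876)) = -9223294*1/((-4287562 + 4570004)*(1052 + 830876)) = -9223294/(831928*282442) = -9223294/234971408176 = -9223294*1/234971408176 = -4611647/117485704088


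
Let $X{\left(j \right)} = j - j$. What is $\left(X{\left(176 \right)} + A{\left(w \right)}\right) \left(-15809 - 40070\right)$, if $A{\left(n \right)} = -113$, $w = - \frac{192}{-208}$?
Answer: $6314327$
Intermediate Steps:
$w = \frac{12}{13}$ ($w = - \frac{192 \left(-1\right)}{208} = \left(-1\right) \left(- \frac{12}{13}\right) = \frac{12}{13} \approx 0.92308$)
$X{\left(j \right)} = 0$
$\left(X{\left(176 \right)} + A{\left(w \right)}\right) \left(-15809 - 40070\right) = \left(0 - 113\right) \left(-15809 - 40070\right) = \left(-113\right) \left(-55879\right) = 6314327$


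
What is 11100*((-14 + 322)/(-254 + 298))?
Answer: 77700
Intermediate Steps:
11100*((-14 + 322)/(-254 + 298)) = 11100*(308/44) = 11100*(308*(1/44)) = 11100*7 = 77700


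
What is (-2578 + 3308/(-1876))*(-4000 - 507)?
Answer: 5453059863/469 ≈ 1.1627e+7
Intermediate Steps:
(-2578 + 3308/(-1876))*(-4000 - 507) = (-2578 + 3308*(-1/1876))*(-4507) = (-2578 - 827/469)*(-4507) = -1209909/469*(-4507) = 5453059863/469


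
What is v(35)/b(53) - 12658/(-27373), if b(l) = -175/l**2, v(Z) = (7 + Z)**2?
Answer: -19376154314/684325 ≈ -28314.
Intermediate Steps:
b(l) = -175/l**2
v(35)/b(53) - 12658/(-27373) = (7 + 35)**2/((-175/53**2)) - 12658/(-27373) = 42**2/((-175*1/2809)) - 12658*(-1/27373) = 1764/(-175/2809) + 12658/27373 = 1764*(-2809/175) + 12658/27373 = -707868/25 + 12658/27373 = -19376154314/684325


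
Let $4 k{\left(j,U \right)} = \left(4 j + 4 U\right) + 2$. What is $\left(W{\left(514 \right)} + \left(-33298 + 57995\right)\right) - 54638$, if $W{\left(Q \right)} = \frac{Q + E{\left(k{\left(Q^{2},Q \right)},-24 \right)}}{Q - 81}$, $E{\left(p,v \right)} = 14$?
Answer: $- \frac{12963925}{433} \approx -29940.0$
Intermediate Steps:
$k{\left(j,U \right)} = \frac{1}{2} + U + j$ ($k{\left(j,U \right)} = \frac{\left(4 j + 4 U\right) + 2}{4} = \frac{\left(4 U + 4 j\right) + 2}{4} = \frac{2 + 4 U + 4 j}{4} = \frac{1}{2} + U + j$)
$W{\left(Q \right)} = \frac{14 + Q}{-81 + Q}$ ($W{\left(Q \right)} = \frac{Q + 14}{Q - 81} = \frac{14 + Q}{-81 + Q}$)
$\left(W{\left(514 \right)} + \left(-33298 + 57995\right)\right) - 54638 = \left(\frac{14 + 514}{-81 + 514} + \left(-33298 + 57995\right)\right) - 54638 = \left(\frac{1}{433} \cdot 528 + 24697\right) - 54638 = \left(\frac{528}{433} + 24697\right) - 54638 = \frac{10694329}{433} - 54638 = - \frac{12963925}{433}$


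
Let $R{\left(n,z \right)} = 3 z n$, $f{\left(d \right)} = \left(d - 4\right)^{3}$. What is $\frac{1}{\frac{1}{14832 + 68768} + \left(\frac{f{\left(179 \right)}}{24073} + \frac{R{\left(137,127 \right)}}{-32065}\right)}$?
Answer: $\frac{8821722800}{1949620916883} \approx 0.0045248$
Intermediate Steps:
$f{\left(d \right)} = \left(-4 + d\right)^{3}$
$R{\left(n,z \right)} = 3 n z$
$\frac{1}{\frac{1}{14832 + 68768} + \left(\frac{f{\left(179 \right)}}{24073} + \frac{R{\left(137,127 \right)}}{-32065}\right)} = \frac{1}{\frac{1}{14832 + 68768} + \left(\frac{\left(-4 + 179\right)^{3}}{24073} + \frac{3 \cdot 137 \cdot 127}{-32065}\right)} = \frac{1}{\frac{1}{83600} + \left(175^{3} \cdot \frac{1}{24073} + 52197 \left(- \frac{1}{32065}\right)\right)} = \frac{1}{\frac{1}{83600} + \left(5359375 \cdot \frac{1}{24073} - \frac{52197}{32065}\right)} = \frac{1}{\frac{1}{83600} + \left(\frac{765625}{3439} - \frac{52197}{32065}\right)} = \frac{1}{\frac{1}{83600} + \frac{24370260142}{110271535}} = \frac{1}{\frac{1949620916883}{8821722800}} = \frac{8821722800}{1949620916883}$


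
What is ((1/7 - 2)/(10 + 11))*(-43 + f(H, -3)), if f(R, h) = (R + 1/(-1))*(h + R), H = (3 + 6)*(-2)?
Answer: -4628/147 ≈ -31.483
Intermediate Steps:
H = -18 (H = 9*(-2) = -18)
f(R, h) = (-1 + R)*(R + h) (f(R, h) = (R - 1)*(R + h) = (-1 + R)*(R + h))
((1/7 - 2)/(10 + 11))*(-43 + f(H, -3)) = ((1/7 - 2)/(10 + 11))*(-43 + ((-18)² - 1*(-18) - 1*(-3) - 18*(-3))) = ((⅐ - 2)/21)*(-43 + (324 + 18 + 3 + 54)) = (-13/7*1/21)*(-43 + 399) = -13/147*356 = -4628/147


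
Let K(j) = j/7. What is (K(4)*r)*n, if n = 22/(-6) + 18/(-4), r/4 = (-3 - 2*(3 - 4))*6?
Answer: 112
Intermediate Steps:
K(j) = j/7 (K(j) = j*(⅐) = j/7)
r = -24 (r = 4*((-3 - 2*(3 - 4))*6) = 4*((-3 - 2*(-1))*6) = 4*((-3 + 2)*6) = 4*(-1*6) = 4*(-6) = -24)
n = -49/6 (n = 22*(-⅙) + 18*(-¼) = -11/3 - 9/2 = -49/6 ≈ -8.1667)
(K(4)*r)*n = (((⅐)*4)*(-24))*(-49/6) = ((4/7)*(-24))*(-49/6) = -96/7*(-49/6) = 112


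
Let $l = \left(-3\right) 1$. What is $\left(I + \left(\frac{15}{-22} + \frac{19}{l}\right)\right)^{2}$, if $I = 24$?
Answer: $\frac{1256641}{4356} \approx 288.48$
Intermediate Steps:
$l = -3$
$\left(I + \left(\frac{15}{-22} + \frac{19}{l}\right)\right)^{2} = \left(24 + \left(\frac{15}{-22} + \frac{19}{-3}\right)\right)^{2} = \left(24 + \left(15 \left(- \frac{1}{22}\right) + 19 \left(- \frac{1}{3}\right)\right)\right)^{2} = \left(24 - \frac{463}{66}\right)^{2} = \left(\frac{1121}{66}\right)^{2} = \frac{1256641}{4356}$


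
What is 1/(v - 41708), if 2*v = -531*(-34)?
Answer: -1/32681 ≈ -3.0599e-5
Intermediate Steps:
v = 9027 (v = (-531*(-34))/2 = (1/2)*18054 = 9027)
1/(v - 41708) = 1/(9027 - 41708) = 1/(-32681) = -1/32681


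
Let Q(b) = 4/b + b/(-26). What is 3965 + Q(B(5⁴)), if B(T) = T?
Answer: 64040729/16250 ≈ 3941.0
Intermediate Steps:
Q(b) = 4/b - b/26 (Q(b) = 4/b + b*(-1/26) = 4/b - b/26)
3965 + Q(B(5⁴)) = 3965 + (4/(5⁴) - 1/26*5⁴) = 3965 + (4/625 - 1/26*625) = 3965 + (4*(1/625) - 625/26) = 3965 + (4/625 - 625/26) = 3965 - 390521/16250 = 64040729/16250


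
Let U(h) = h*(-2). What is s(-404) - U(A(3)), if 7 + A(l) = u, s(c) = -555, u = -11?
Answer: -591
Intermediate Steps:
A(l) = -18 (A(l) = -7 - 11 = -18)
U(h) = -2*h
s(-404) - U(A(3)) = -555 - (-2)*(-18) = -555 - 1*36 = -555 - 36 = -591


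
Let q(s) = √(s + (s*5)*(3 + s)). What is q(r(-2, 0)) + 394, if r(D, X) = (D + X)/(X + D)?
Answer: 394 + √21 ≈ 398.58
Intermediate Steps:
r(D, X) = 1 (r(D, X) = (D + X)/(D + X) = 1)
q(s) = √(s + 5*s*(3 + s)) (q(s) = √(s + (5*s)*(3 + s)) = √(s + 5*s*(3 + s)))
q(r(-2, 0)) + 394 = √(1*(16 + 5*1)) + 394 = √(1*(16 + 5)) + 394 = √(1*21) + 394 = √21 + 394 = 394 + √21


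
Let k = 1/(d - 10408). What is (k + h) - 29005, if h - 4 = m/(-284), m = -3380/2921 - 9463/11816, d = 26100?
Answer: -1115196907843908427/38453749022752 ≈ -29001.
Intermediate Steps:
k = 1/15692 (k = 1/(26100 - 10408) = 1/15692 ≈ 6.3727e-5)
m = -67579503/34514536 (m = -3380*1/2921 - 9463*1/11816 = -3380/2921 - 9463/11816 = -67579503/34514536 ≈ -1.9580)
h = 39276092399/9802128224 (h = 4 - 67579503/34514536/(-284) = 4 - 67579503/34514536*(-1/284) = 4 + 67579503/9802128224 = 39276092399/9802128224 ≈ 4.0069)
(k + h) - 29005 = (1/15692 + 39276092399/9802128224) - 29005 = 154082561013333/38453749022752 - 29005 = -1115196907843908427/38453749022752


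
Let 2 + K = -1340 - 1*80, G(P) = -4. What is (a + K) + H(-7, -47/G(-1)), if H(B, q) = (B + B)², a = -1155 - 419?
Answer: -2800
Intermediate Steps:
a = -1574
H(B, q) = 4*B² (H(B, q) = (2*B)² = 4*B²)
K = -1422 (K = -2 + (-1340 - 1*80) = -2 + (-1340 - 80) = -2 - 1420 = -1422)
(a + K) + H(-7, -47/G(-1)) = (-1574 - 1422) + 4*(-7)² = -2996 + 4*49 = -2996 + 196 = -2800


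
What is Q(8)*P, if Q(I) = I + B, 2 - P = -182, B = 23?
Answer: 5704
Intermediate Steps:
P = 184 (P = 2 - 1*(-182) = 2 + 182 = 184)
Q(I) = 23 + I (Q(I) = I + 23 = 23 + I)
Q(8)*P = (23 + 8)*184 = 31*184 = 5704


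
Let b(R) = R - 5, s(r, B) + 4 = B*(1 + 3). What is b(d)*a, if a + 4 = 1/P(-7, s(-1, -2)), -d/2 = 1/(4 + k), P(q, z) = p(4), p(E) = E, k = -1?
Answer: 85/4 ≈ 21.250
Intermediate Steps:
s(r, B) = -4 + 4*B (s(r, B) = -4 + B*(1 + 3) = -4 + B*4 = -4 + 4*B)
P(q, z) = 4
d = -⅔ (d = -2/(4 - 1) = -2/3 = -2*⅓ = -⅔ ≈ -0.66667)
b(R) = -5 + R
a = -15/4 (a = -4 + 1/4 = -4 + ¼ = -15/4 ≈ -3.7500)
b(d)*a = (-5 - ⅔)*(-15/4) = -17/3*(-15/4) = 85/4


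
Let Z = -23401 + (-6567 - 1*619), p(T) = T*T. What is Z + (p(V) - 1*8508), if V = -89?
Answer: -31174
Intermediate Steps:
p(T) = T²
Z = -30587 (Z = -23401 + (-6567 - 619) = -23401 - 7186 = -30587)
Z + (p(V) - 1*8508) = -30587 + ((-89)² - 1*8508) = -30587 + (7921 - 8508) = -30587 - 587 = -31174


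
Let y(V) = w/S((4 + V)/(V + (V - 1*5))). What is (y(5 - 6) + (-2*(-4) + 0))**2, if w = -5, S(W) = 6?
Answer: 1849/36 ≈ 51.361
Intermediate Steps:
y(V) = -5/6
(y(5 - 6) + (-2*(-4) + 0))**2 = (-5/6 + (-2*(-4) + 0))**2 = (-5/6 + (8 + 0))**2 = (-5/6 + 8)**2 = (43/6)**2 = 1849/36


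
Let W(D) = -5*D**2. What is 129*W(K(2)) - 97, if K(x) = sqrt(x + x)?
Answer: -2677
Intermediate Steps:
K(x) = sqrt(2)*sqrt(x) (K(x) = sqrt(2*x) = sqrt(2)*sqrt(x))
129*W(K(2)) - 97 = 129*(-5*(sqrt(2)*sqrt(2))**2) - 97 = 129*(-5*2**2) - 97 = 129*(-5*4) - 97 = 129*(-20) - 97 = -2580 - 97 = -2677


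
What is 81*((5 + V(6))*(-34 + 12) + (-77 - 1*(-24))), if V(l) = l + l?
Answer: -34587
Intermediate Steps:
V(l) = 2*l
81*((5 + V(6))*(-34 + 12) + (-77 - 1*(-24))) = 81*((5 + 2*6)*(-34 + 12) + (-77 - 1*(-24))) = 81*((5 + 12)*(-22) + (-77 + 24)) = 81*(17*(-22) - 53) = 81*(-374 - 53) = 81*(-427) = -34587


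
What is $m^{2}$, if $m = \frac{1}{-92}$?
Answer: $\frac{1}{8464} \approx 0.00011815$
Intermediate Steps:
$m = - \frac{1}{92} \approx -0.01087$
$m^{2} = \left(- \frac{1}{92}\right)^{2} = \frac{1}{8464}$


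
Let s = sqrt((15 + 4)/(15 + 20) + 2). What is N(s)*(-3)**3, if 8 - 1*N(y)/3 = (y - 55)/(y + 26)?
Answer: -79569/97 + 27*sqrt(3115)/97 ≈ -804.76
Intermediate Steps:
s = sqrt(3115)/35 (s = sqrt(19/35 + 2) = sqrt(89/35) = sqrt(3115)/35 ≈ 1.5946)
N(y) = 24 - 3*(-55 + y)/(26 + y) (N(y) = 24 - 3*(y - 55)/(y + 26) = 24 - 3*(-55 + y)/(26 + y))
N(s)*(-3)**3 = (3*(263 + 7*(sqrt(3115)/35))/(26 + sqrt(3115)/35))*(-3)**3 = (3*(263 + sqrt(3115)/5)/(26 + sqrt(3115)/35))*(-27) = -81*(263 + sqrt(3115)/5)/(26 + sqrt(3115)/35)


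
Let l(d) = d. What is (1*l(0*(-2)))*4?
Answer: 0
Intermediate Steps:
(1*l(0*(-2)))*4 = (1*(0*(-2)))*4 = (1*0)*4 = 0*4 = 0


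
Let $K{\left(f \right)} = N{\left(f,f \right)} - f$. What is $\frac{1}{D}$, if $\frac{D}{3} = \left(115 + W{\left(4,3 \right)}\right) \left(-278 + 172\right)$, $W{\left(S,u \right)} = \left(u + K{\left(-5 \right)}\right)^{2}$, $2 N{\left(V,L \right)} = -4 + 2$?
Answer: $- \frac{1}{52152} \approx -1.9175 \cdot 10^{-5}$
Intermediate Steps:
$N{\left(V,L \right)} = -1$ ($N{\left(V,L \right)} = \frac{-4 + 2}{2} = \frac{1}{2} \left(-2\right) = -1$)
$K{\left(f \right)} = -1 - f$
$W{\left(S,u \right)} = \left(4 + u\right)^{2}$ ($W{\left(S,u \right)} = \left(u - -4\right)^{2} = \left(u + \left(-1 + 5\right)\right)^{2} = \left(u + 4\right)^{2} = \left(4 + u\right)^{2}$)
$D = -52152$ ($D = 3 \left(115 + \left(4 + 3\right)^{2}\right) \left(-278 + 172\right) = 3 \left(115 + 7^{2}\right) \left(-106\right) = 3 \left(115 + 49\right) \left(-106\right) = 3 \cdot 164 \left(-106\right) = 3 \left(-17384\right) = -52152$)
$\frac{1}{D} = \frac{1}{-52152} = - \frac{1}{52152}$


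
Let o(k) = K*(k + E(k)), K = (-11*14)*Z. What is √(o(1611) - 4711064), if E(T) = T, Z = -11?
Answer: 2*√186751 ≈ 864.29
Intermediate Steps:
K = 1694 (K = -11*14*(-11) = -154*(-11) = 1694)
o(k) = 3388*k (o(k) = 1694*(k + k) = 1694*(2*k) = 3388*k)
√(o(1611) - 4711064) = √(3388*1611 - 4711064) = √(5458068 - 4711064) = √747004 = 2*√186751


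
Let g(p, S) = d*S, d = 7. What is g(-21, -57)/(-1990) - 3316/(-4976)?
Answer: 1073033/1237780 ≈ 0.86690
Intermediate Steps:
g(p, S) = 7*S
g(-21, -57)/(-1990) - 3316/(-4976) = (7*(-57))/(-1990) - 3316/(-4976) = -399*(-1/1990) - 3316*(-1/4976) = 399/1990 + 829/1244 = 1073033/1237780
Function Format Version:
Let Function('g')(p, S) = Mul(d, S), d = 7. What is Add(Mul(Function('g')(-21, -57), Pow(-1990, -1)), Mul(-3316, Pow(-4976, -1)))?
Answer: Rational(1073033, 1237780) ≈ 0.86690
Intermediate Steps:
Function('g')(p, S) = Mul(7, S)
Add(Mul(Function('g')(-21, -57), Pow(-1990, -1)), Mul(-3316, Pow(-4976, -1))) = Add(Mul(Mul(7, -57), Pow(-1990, -1)), Mul(-3316, Pow(-4976, -1))) = Add(Mul(-399, Rational(-1, 1990)), Mul(-3316, Rational(-1, 4976))) = Add(Rational(399, 1990), Rational(829, 1244)) = Rational(1073033, 1237780)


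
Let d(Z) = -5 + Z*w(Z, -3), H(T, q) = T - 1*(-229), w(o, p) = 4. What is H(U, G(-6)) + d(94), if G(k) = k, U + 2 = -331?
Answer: 267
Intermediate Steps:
U = -333 (U = -2 - 331 = -333)
H(T, q) = 229 + T (H(T, q) = T + 229 = 229 + T)
d(Z) = -5 + 4*Z (d(Z) = -5 + Z*4 = -5 + 4*Z)
H(U, G(-6)) + d(94) = (229 - 333) + (-5 + 4*94) = -104 + (-5 + 376) = -104 + 371 = 267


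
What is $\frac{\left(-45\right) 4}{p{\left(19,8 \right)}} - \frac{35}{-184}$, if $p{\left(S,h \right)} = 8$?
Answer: $- \frac{4105}{184} \approx -22.31$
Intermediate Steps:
$\frac{\left(-45\right) 4}{p{\left(19,8 \right)}} - \frac{35}{-184} = \frac{\left(-45\right) 4}{8} - \frac{35}{-184} = \left(-180\right) \frac{1}{8} - - \frac{35}{184} = - \frac{45}{2} + \frac{35}{184} = - \frac{4105}{184}$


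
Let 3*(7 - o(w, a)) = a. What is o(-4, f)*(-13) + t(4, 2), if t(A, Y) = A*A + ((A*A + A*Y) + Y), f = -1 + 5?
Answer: -95/3 ≈ -31.667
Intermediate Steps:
f = 4
o(w, a) = 7 - a/3
t(A, Y) = Y + 2*A² + A*Y (t(A, Y) = A² + ((A² + A*Y) + Y) = A² + (Y + A² + A*Y) = Y + 2*A² + A*Y)
o(-4, f)*(-13) + t(4, 2) = (7 - ⅓*4)*(-13) + (2 + 2*4² + 4*2) = (7 - 4/3)*(-13) + (2 + 2*16 + 8) = (17/3)*(-13) + (2 + 32 + 8) = -221/3 + 42 = -95/3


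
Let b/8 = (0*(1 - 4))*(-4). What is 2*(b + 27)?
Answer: 54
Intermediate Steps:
b = 0 (b = 8*((0*(1 - 4))*(-4)) = 8*((0*(-3))*(-4)) = 8*(0*(-4)) = 8*0 = 0)
2*(b + 27) = 2*(0 + 27) = 2*27 = 54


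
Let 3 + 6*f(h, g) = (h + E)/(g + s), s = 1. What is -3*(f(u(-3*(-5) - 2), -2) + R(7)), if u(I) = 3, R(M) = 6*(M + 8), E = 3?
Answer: -531/2 ≈ -265.50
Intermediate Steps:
R(M) = 48 + 6*M (R(M) = 6*(8 + M) = 48 + 6*M)
f(h, g) = -½ + (3 + h)/(6*(1 + g)) (f(h, g) = -½ + ((h + 3)/(g + 1))/6 = -½ + ((3 + h)/(1 + g))/6 = -½ + (3 + h)/(6*(1 + g)))
-3*(f(u(-3*(-5) - 2), -2) + R(7)) = -3*((3 - 3*(-2))/(6*(1 - 2)) + (48 + 6*7)) = -3*((⅙)*(3 + 6)/(-1) + (48 + 42)) = -3*((⅙)*(-1)*9 + 90) = -3*(-3/2 + 90) = -3*177/2 = -531/2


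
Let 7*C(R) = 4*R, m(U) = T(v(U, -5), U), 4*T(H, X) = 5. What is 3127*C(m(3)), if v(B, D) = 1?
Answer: 15635/7 ≈ 2233.6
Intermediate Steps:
T(H, X) = 5/4 (T(H, X) = (1/4)*5 = 5/4)
m(U) = 5/4
C(R) = 4*R/7 (C(R) = (4*R)/7 = 4*R/7)
3127*C(m(3)) = 3127*((4/7)*(5/4)) = 3127*(5/7) = 15635/7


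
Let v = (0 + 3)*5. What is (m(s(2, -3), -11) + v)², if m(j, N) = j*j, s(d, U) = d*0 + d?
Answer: 361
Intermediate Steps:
s(d, U) = d (s(d, U) = 0 + d = d)
m(j, N) = j²
v = 15 (v = 3*5 = 15)
(m(s(2, -3), -11) + v)² = (2² + 15)² = (4 + 15)² = 19² = 361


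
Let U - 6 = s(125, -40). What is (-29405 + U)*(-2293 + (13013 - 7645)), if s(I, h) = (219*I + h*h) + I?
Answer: -919425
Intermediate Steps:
s(I, h) = h² + 220*I (s(I, h) = (219*I + h²) + I = (h² + 219*I) + I = h² + 220*I)
U = 29106 (U = 6 + ((-40)² + 220*125) = 6 + (1600 + 27500) = 6 + 29100 = 29106)
(-29405 + U)*(-2293 + (13013 - 7645)) = (-29405 + 29106)*(-2293 + (13013 - 7645)) = -299*(-2293 + 5368) = -299*3075 = -919425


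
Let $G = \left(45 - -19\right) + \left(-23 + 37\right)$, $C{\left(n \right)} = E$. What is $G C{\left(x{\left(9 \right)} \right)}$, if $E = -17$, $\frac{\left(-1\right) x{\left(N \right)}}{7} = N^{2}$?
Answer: $-1326$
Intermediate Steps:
$x{\left(N \right)} = - 7 N^{2}$
$C{\left(n \right)} = -17$
$G = 78$ ($G = \left(45 + 19\right) + 14 = 64 + 14 = 78$)
$G C{\left(x{\left(9 \right)} \right)} = 78 \left(-17\right) = -1326$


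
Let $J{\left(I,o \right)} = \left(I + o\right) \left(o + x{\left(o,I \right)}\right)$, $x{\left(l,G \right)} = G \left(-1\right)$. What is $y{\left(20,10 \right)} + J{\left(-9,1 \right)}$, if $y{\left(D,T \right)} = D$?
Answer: $-60$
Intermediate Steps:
$x{\left(l,G \right)} = - G$
$J{\left(I,o \right)} = \left(I + o\right) \left(o - I\right)$
$y{\left(20,10 \right)} + J{\left(-9,1 \right)} = 20 + \left(1^{2} - \left(-9\right)^{2}\right) = 20 + \left(1 - 81\right) = 20 - 80 = -60$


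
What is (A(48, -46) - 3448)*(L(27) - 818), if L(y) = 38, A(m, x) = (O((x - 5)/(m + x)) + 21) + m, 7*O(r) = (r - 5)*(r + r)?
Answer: 17236050/7 ≈ 2.4623e+6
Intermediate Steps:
O(r) = 2*r*(-5 + r)/7 (O(r) = ((r - 5)*(r + r))/7 = ((-5 + r)*(2*r))/7 = (2*r*(-5 + r))/7 = 2*r*(-5 + r)/7)
A(m, x) = 21 + m + 2*(-5 + x)*(-5 + (-5 + x)/(m + x))/(7*(m + x)) (A(m, x) = (2*((x - 5)/(m + x))*(-5 + (x - 5)/(m + x))/7 + 21) + m = (2*((-5 + x)/(m + x))*(-5 + (-5 + x)/(m + x))/7 + 21) + m = (2*(-5 + x)*(-5 + (-5 + x)/(m + x))/(7*(m + x)) + 21) + m = (21 + 2*(-5 + x)*(-5 + (-5 + x)/(m + x))/(7*(m + x))) + m = 21 + m + 2*(-5 + x)*(-5 + (-5 + x)/(m + x))/(7*(m + x)))
(A(48, -46) - 3448)*(L(27) - 818) = ((-2*(-5 - 46)*(5 + 4*(-46) + 5*48) + 7*(48 - 46)²*(21 + 48))/(7*(48 - 46)²) - 3448)*(38 - 818) = ((⅐)*(-2*(-51)*(5 - 184 + 240) + 7*2²*69)/2² - 3448)*(-780) = ((⅐)*(¼)*(-2*(-51)*61 + 7*4*69) - 3448)*(-780) = ((⅐)*(¼)*(6222 + 1932) - 3448)*(-780) = ((⅐)*(¼)*8154 - 3448)*(-780) = (4077/14 - 3448)*(-780) = -44195/14*(-780) = 17236050/7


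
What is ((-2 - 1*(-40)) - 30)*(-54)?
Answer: -432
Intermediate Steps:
((-2 - 1*(-40)) - 30)*(-54) = ((-2 + 40) - 30)*(-54) = (38 - 30)*(-54) = 8*(-54) = -432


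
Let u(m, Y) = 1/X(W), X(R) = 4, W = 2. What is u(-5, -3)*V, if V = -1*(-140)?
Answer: 35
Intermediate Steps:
u(m, Y) = ¼ (u(m, Y) = 1/4 = ¼)
V = 140
u(-5, -3)*V = (¼)*140 = 35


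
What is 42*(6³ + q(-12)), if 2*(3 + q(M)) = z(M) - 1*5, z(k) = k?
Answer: 8589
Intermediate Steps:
q(M) = -11/2 + M/2 (q(M) = -3 + (M - 1*5)/2 = -3 + (M - 5)/2 = -3 + (-5 + M)/2 = -3 + (-5/2 + M/2) = -11/2 + M/2)
42*(6³ + q(-12)) = 42*(6³ + (-11/2 + (½)*(-12))) = 42*(216 + (-11/2 - 6)) = 42*(216 - 23/2) = 42*(409/2) = 8589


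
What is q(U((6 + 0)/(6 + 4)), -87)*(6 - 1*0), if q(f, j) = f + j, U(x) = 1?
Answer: -516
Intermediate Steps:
q(U((6 + 0)/(6 + 4)), -87)*(6 - 1*0) = (1 - 87)*(6 - 1*0) = -86*(6 + 0) = -86*6 = -516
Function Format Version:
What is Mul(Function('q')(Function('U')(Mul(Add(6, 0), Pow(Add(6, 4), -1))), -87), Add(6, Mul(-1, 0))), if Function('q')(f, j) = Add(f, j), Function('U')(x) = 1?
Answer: -516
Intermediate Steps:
Mul(Function('q')(Function('U')(Mul(Add(6, 0), Pow(Add(6, 4), -1))), -87), Add(6, Mul(-1, 0))) = Mul(Add(1, -87), Add(6, Mul(-1, 0))) = Mul(-86, Add(6, 0)) = Mul(-86, 6) = -516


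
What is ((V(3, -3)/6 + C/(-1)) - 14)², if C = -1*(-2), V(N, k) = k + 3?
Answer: 256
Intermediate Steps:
V(N, k) = 3 + k
C = 2
((V(3, -3)/6 + C/(-1)) - 14)² = (((3 - 3)/6 + 2/(-1)) - 14)² = ((0*(⅙) + 2*(-1)) - 14)² = ((0 - 2) - 14)² = (-2 - 14)² = (-16)² = 256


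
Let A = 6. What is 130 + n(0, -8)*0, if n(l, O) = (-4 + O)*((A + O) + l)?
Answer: 130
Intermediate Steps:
n(l, O) = (-4 + O)*(6 + O + l) (n(l, O) = (-4 + O)*((6 + O) + l) = (-4 + O)*(6 + O + l))
130 + n(0, -8)*0 = 130 + (-24 + (-8)² - 4*0 + 2*(-8) - 8*0)*0 = 130 + (-24 + 64 + 0 - 16 + 0)*0 = 130 + 24*0 = 130 + 0 = 130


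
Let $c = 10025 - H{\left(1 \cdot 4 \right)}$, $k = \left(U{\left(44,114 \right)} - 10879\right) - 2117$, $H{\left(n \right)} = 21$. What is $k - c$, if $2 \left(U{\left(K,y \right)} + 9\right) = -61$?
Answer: $- \frac{46079}{2} \approx -23040.0$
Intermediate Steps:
$U{\left(K,y \right)} = - \frac{79}{2}$ ($U{\left(K,y \right)} = -9 + \frac{1}{2} \left(-61\right) = -9 - \frac{61}{2} = - \frac{79}{2}$)
$k = - \frac{26071}{2}$ ($k = \left(- \frac{79}{2} - 10879\right) - 2117 = - \frac{21837}{2} - 2117 = - \frac{26071}{2} \approx -13036.0$)
$c = 10004$ ($c = 10025 - 21 = 10004$)
$k - c = - \frac{26071}{2} - 10004 = - \frac{46079}{2}$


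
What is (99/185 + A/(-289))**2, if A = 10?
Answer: 716151121/2858506225 ≈ 0.25053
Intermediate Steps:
(99/185 + A/(-289))**2 = (99/185 + 10/(-289))**2 = (99*(1/185) + 10*(-1/289))**2 = (99/185 - 10/289)**2 = (26761/53465)**2 = 716151121/2858506225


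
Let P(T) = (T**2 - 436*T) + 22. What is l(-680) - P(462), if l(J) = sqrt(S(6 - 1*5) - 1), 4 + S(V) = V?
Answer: -12034 + 2*I ≈ -12034.0 + 2.0*I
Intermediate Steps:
S(V) = -4 + V
l(J) = 2*I (l(J) = sqrt((-4 + (6 - 1*5)) - 1) = sqrt((-4 + (6 - 5)) - 1) = sqrt((-4 + 1) - 1) = sqrt(-3 - 1) = sqrt(-4) = 2*I)
P(T) = 22 + T**2 - 436*T
l(-680) - P(462) = 2*I - (22 + 462**2 - 436*462) = 2*I - (22 + 213444 - 201432) = 2*I - 1*12034 = 2*I - 12034 = -12034 + 2*I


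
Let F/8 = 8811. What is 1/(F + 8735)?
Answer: 1/79223 ≈ 1.2623e-5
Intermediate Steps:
F = 70488 (F = 8*8811 = 70488)
1/(F + 8735) = 1/(70488 + 8735) = 1/79223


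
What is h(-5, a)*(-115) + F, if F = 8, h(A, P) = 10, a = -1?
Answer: -1142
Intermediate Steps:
h(-5, a)*(-115) + F = 10*(-115) + 8 = -1150 + 8 = -1142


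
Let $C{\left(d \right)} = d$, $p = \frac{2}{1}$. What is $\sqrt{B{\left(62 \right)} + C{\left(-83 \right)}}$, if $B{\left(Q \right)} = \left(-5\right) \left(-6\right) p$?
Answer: $i \sqrt{23} \approx 4.7958 i$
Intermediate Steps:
$p = 2$ ($p = 2 \cdot 1 = 2$)
$B{\left(Q \right)} = 60$ ($B{\left(Q \right)} = \left(-5\right) \left(-6\right) 2 = 30 \cdot 2 = 60$)
$\sqrt{B{\left(62 \right)} + C{\left(-83 \right)}} = \sqrt{60 - 83} = \sqrt{-23} = i \sqrt{23}$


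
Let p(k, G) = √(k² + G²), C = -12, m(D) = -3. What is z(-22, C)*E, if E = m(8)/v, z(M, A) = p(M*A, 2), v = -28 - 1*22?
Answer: 3*√697/5 ≈ 15.840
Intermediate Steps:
v = -50 (v = -28 - 22 = -50)
p(k, G) = √(G² + k²)
z(M, A) = √(4 + A²*M²) (z(M, A) = √(2² + (M*A)²) = √(4 + (A*M)²) = √(4 + A²*M²))
E = 3/50 (E = -3/(-50) = -3*(-1/50) = 3/50 ≈ 0.060000)
z(-22, C)*E = √(4 + (-12)²*(-22)²)*(3/50) = √(4 + 144*484)*(3/50) = √(4 + 69696)*(3/50) = √69700*(3/50) = (10*√697)*(3/50) = 3*√697/5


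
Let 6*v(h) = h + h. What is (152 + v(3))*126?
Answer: 19278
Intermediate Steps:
v(h) = h/3 (v(h) = (h + h)/6 = (2*h)/6 = h/3)
(152 + v(3))*126 = (152 + (1/3)*3)*126 = (152 + 1)*126 = 153*126 = 19278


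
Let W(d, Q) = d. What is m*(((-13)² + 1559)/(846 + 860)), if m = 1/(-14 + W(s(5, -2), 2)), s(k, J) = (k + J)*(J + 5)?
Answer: -864/4265 ≈ -0.20258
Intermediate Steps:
s(k, J) = (5 + J)*(J + k) (s(k, J) = (J + k)*(5 + J) = (5 + J)*(J + k))
m = -⅕ (m = 1/(-14 + ((-2)² + 5*(-2) + 5*5 - 2*5)) = 1/(-14 + (4 - 10 + 25 - 10)) = 1/(-14 + 9) = 1/(-5) = -⅕ ≈ -0.20000)
m*(((-13)² + 1559)/(846 + 860)) = -((-13)² + 1559)/(5*(846 + 860)) = -(169 + 1559)/(5*1706) = -1728/(5*1706) = -⅕*864/853 = -864/4265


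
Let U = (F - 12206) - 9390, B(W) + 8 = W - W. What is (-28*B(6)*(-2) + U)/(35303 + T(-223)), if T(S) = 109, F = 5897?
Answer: -16147/35412 ≈ -0.45598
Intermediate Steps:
B(W) = -8 (B(W) = -8 + (W - W) = -8 + 0 = -8)
U = -15699 (U = (5897 - 12206) - 9390 = -6309 - 9390 = -15699)
(-28*B(6)*(-2) + U)/(35303 + T(-223)) = (-28*(-8)*(-2) - 15699)/(35303 + 109) = (224*(-2) - 15699)/35412 = (-448 - 15699)*(1/35412) = -16147*1/35412 = -16147/35412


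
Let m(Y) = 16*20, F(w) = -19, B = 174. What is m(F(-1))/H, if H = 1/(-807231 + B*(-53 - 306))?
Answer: -278303040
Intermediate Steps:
H = -1/869697 (H = 1/(-807231 + 174*(-53 - 306)) = 1/(-807231 + 174*(-359)) = 1/(-807231 - 62466) = 1/(-869697) = -1/869697 ≈ -1.1498e-6)
m(Y) = 320
m(F(-1))/H = 320/(-1/869697) = 320*(-869697) = -278303040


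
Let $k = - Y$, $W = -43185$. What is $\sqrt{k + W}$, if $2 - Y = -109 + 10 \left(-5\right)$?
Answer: $i \sqrt{43346} \approx 208.2 i$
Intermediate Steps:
$Y = 161$ ($Y = 2 - \left(-109 + 10 \left(-5\right)\right) = 2 - \left(-109 - 50\right) = 2 - -159 = 2 + 159 = 161$)
$k = -161$ ($k = \left(-1\right) 161 = -161$)
$\sqrt{k + W} = \sqrt{-161 - 43185} = \sqrt{-43346} = i \sqrt{43346}$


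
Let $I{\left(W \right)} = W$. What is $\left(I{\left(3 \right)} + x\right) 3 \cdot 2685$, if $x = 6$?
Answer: $72495$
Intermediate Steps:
$\left(I{\left(3 \right)} + x\right) 3 \cdot 2685 = \left(3 + 6\right) 3 \cdot 2685 = 9 \cdot 3 \cdot 2685 = 27 \cdot 2685 = 72495$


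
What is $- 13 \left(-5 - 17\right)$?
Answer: $286$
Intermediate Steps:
$- 13 \left(-5 - 17\right) = \left(-13\right) \left(-22\right) = 286$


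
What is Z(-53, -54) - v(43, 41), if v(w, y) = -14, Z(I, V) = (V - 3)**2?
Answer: 3263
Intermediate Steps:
Z(I, V) = (-3 + V)**2
Z(-53, -54) - v(43, 41) = (-3 - 54)**2 - 1*(-14) = (-57)**2 + 14 = 3249 + 14 = 3263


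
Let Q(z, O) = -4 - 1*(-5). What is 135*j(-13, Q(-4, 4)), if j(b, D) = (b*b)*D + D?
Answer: 22950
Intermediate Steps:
Q(z, O) = 1 (Q(z, O) = -4 + 5 = 1)
j(b, D) = D + D*b² (j(b, D) = b²*D + D = D*b² + D = D + D*b²)
135*j(-13, Q(-4, 4)) = 135*(1*(1 + (-13)²)) = 135*(1*(1 + 169)) = 135*(1*170) = 135*170 = 22950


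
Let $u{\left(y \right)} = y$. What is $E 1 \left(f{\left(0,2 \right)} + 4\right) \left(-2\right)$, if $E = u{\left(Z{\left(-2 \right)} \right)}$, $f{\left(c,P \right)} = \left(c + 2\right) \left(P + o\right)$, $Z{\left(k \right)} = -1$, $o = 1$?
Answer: $20$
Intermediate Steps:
$f{\left(c,P \right)} = \left(1 + P\right) \left(2 + c\right)$ ($f{\left(c,P \right)} = \left(c + 2\right) \left(P + 1\right) = \left(2 + c\right) \left(1 + P\right) = \left(1 + P\right) \left(2 + c\right)$)
$E = -1$
$E 1 \left(f{\left(0,2 \right)} + 4\right) \left(-2\right) = - 1 \left(\left(2 + 0 + 2 \cdot 2 + 2 \cdot 0\right) + 4\right) \left(-2\right) = - 1 \left(\left(2 + 0 + 4 + 0\right) + 4\right) \left(-2\right) = - 1 \left(6 + 4\right) \left(-2\right) = - 1 \cdot 10 \left(-2\right) = \left(-1\right) 10 \left(-2\right) = \left(-10\right) \left(-2\right) = 20$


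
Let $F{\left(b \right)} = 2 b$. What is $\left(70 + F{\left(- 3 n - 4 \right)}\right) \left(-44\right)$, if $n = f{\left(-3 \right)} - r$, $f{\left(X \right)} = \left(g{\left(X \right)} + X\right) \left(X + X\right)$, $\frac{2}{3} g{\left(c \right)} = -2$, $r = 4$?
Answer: $5720$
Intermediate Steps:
$g{\left(c \right)} = -3$ ($g{\left(c \right)} = \frac{3}{2} \left(-2\right) = -3$)
$f{\left(X \right)} = 2 X \left(-3 + X\right)$ ($f{\left(X \right)} = \left(-3 + X\right) \left(X + X\right) = \left(-3 + X\right) 2 X = 2 X \left(-3 + X\right)$)
$n = 32$ ($n = 2 \left(-3\right) \left(-3 - 3\right) - 4 = 2 \left(-3\right) \left(-6\right) - 4 = 36 - 4 = 32$)
$\left(70 + F{\left(- 3 n - 4 \right)}\right) \left(-44\right) = \left(70 + 2 \left(\left(-3\right) 32 - 4\right)\right) \left(-44\right) = \left(70 + 2 \left(-96 - 4\right)\right) \left(-44\right) = \left(70 + 2 \left(-100\right)\right) \left(-44\right) = \left(70 - 200\right) \left(-44\right) = \left(-130\right) \left(-44\right) = 5720$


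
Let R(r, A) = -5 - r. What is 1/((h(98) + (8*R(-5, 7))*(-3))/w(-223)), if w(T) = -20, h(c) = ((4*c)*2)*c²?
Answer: -5/1882384 ≈ -2.6562e-6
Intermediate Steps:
h(c) = 8*c³ (h(c) = (8*c)*c² = 8*c³)
1/((h(98) + (8*R(-5, 7))*(-3))/w(-223)) = 1/((8*98³ + (8*(-5 - 1*(-5)))*(-3))/(-20)) = 1/((8*941192 + (8*(-5 + 5))*(-3))*(-1/20)) = 1/((7529536 + (8*0)*(-3))*(-1/20)) = 1/((7529536 + 0*(-3))*(-1/20)) = 1/((7529536 + 0)*(-1/20)) = 1/(7529536*(-1/20)) = 1/(-1882384/5) = -5/1882384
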